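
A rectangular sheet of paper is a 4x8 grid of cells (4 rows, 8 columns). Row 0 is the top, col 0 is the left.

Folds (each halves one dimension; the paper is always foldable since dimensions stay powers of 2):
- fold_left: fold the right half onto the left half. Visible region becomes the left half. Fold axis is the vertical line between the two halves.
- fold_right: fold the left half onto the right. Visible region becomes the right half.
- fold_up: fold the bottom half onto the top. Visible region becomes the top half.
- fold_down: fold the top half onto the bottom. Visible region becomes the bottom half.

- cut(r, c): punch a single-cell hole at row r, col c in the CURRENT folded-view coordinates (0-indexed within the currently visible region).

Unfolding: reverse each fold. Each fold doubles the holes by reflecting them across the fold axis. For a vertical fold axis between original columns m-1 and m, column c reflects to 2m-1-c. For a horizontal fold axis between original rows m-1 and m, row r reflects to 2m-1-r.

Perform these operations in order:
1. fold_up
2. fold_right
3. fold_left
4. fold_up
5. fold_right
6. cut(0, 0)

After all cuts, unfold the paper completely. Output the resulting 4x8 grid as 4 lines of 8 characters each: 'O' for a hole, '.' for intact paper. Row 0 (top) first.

Answer: OOOOOOOO
OOOOOOOO
OOOOOOOO
OOOOOOOO

Derivation:
Op 1 fold_up: fold axis h@2; visible region now rows[0,2) x cols[0,8) = 2x8
Op 2 fold_right: fold axis v@4; visible region now rows[0,2) x cols[4,8) = 2x4
Op 3 fold_left: fold axis v@6; visible region now rows[0,2) x cols[4,6) = 2x2
Op 4 fold_up: fold axis h@1; visible region now rows[0,1) x cols[4,6) = 1x2
Op 5 fold_right: fold axis v@5; visible region now rows[0,1) x cols[5,6) = 1x1
Op 6 cut(0, 0): punch at orig (0,5); cuts so far [(0, 5)]; region rows[0,1) x cols[5,6) = 1x1
Unfold 1 (reflect across v@5): 2 holes -> [(0, 4), (0, 5)]
Unfold 2 (reflect across h@1): 4 holes -> [(0, 4), (0, 5), (1, 4), (1, 5)]
Unfold 3 (reflect across v@6): 8 holes -> [(0, 4), (0, 5), (0, 6), (0, 7), (1, 4), (1, 5), (1, 6), (1, 7)]
Unfold 4 (reflect across v@4): 16 holes -> [(0, 0), (0, 1), (0, 2), (0, 3), (0, 4), (0, 5), (0, 6), (0, 7), (1, 0), (1, 1), (1, 2), (1, 3), (1, 4), (1, 5), (1, 6), (1, 7)]
Unfold 5 (reflect across h@2): 32 holes -> [(0, 0), (0, 1), (0, 2), (0, 3), (0, 4), (0, 5), (0, 6), (0, 7), (1, 0), (1, 1), (1, 2), (1, 3), (1, 4), (1, 5), (1, 6), (1, 7), (2, 0), (2, 1), (2, 2), (2, 3), (2, 4), (2, 5), (2, 6), (2, 7), (3, 0), (3, 1), (3, 2), (3, 3), (3, 4), (3, 5), (3, 6), (3, 7)]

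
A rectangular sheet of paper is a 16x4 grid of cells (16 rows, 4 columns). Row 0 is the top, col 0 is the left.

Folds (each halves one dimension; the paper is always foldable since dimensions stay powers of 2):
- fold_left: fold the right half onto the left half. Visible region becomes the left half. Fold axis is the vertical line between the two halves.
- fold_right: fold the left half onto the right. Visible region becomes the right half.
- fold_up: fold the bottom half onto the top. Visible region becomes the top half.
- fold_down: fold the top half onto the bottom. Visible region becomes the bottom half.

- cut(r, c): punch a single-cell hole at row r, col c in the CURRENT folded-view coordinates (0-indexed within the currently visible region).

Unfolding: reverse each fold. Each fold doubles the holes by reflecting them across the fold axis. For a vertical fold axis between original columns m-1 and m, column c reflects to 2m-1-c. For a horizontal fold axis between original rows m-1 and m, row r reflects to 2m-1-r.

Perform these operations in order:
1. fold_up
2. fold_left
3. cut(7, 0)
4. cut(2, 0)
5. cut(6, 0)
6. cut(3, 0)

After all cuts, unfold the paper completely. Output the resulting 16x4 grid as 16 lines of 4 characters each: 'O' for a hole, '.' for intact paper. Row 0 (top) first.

Answer: ....
....
O..O
O..O
....
....
O..O
O..O
O..O
O..O
....
....
O..O
O..O
....
....

Derivation:
Op 1 fold_up: fold axis h@8; visible region now rows[0,8) x cols[0,4) = 8x4
Op 2 fold_left: fold axis v@2; visible region now rows[0,8) x cols[0,2) = 8x2
Op 3 cut(7, 0): punch at orig (7,0); cuts so far [(7, 0)]; region rows[0,8) x cols[0,2) = 8x2
Op 4 cut(2, 0): punch at orig (2,0); cuts so far [(2, 0), (7, 0)]; region rows[0,8) x cols[0,2) = 8x2
Op 5 cut(6, 0): punch at orig (6,0); cuts so far [(2, 0), (6, 0), (7, 0)]; region rows[0,8) x cols[0,2) = 8x2
Op 6 cut(3, 0): punch at orig (3,0); cuts so far [(2, 0), (3, 0), (6, 0), (7, 0)]; region rows[0,8) x cols[0,2) = 8x2
Unfold 1 (reflect across v@2): 8 holes -> [(2, 0), (2, 3), (3, 0), (3, 3), (6, 0), (6, 3), (7, 0), (7, 3)]
Unfold 2 (reflect across h@8): 16 holes -> [(2, 0), (2, 3), (3, 0), (3, 3), (6, 0), (6, 3), (7, 0), (7, 3), (8, 0), (8, 3), (9, 0), (9, 3), (12, 0), (12, 3), (13, 0), (13, 3)]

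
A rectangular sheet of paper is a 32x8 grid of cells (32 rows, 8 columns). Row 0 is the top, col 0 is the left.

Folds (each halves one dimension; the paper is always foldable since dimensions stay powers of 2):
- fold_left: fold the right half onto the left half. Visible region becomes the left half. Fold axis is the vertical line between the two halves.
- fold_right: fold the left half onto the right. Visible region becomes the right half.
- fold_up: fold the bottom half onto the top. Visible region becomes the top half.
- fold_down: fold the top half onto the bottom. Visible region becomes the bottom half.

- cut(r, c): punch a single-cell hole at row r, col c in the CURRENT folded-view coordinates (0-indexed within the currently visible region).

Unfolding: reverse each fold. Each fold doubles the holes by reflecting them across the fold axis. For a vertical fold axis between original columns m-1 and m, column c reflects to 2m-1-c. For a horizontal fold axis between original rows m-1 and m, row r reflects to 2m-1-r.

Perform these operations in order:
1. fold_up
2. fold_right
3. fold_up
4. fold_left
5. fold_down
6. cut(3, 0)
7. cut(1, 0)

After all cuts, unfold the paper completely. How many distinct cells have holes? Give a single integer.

Answer: 64

Derivation:
Op 1 fold_up: fold axis h@16; visible region now rows[0,16) x cols[0,8) = 16x8
Op 2 fold_right: fold axis v@4; visible region now rows[0,16) x cols[4,8) = 16x4
Op 3 fold_up: fold axis h@8; visible region now rows[0,8) x cols[4,8) = 8x4
Op 4 fold_left: fold axis v@6; visible region now rows[0,8) x cols[4,6) = 8x2
Op 5 fold_down: fold axis h@4; visible region now rows[4,8) x cols[4,6) = 4x2
Op 6 cut(3, 0): punch at orig (7,4); cuts so far [(7, 4)]; region rows[4,8) x cols[4,6) = 4x2
Op 7 cut(1, 0): punch at orig (5,4); cuts so far [(5, 4), (7, 4)]; region rows[4,8) x cols[4,6) = 4x2
Unfold 1 (reflect across h@4): 4 holes -> [(0, 4), (2, 4), (5, 4), (7, 4)]
Unfold 2 (reflect across v@6): 8 holes -> [(0, 4), (0, 7), (2, 4), (2, 7), (5, 4), (5, 7), (7, 4), (7, 7)]
Unfold 3 (reflect across h@8): 16 holes -> [(0, 4), (0, 7), (2, 4), (2, 7), (5, 4), (5, 7), (7, 4), (7, 7), (8, 4), (8, 7), (10, 4), (10, 7), (13, 4), (13, 7), (15, 4), (15, 7)]
Unfold 4 (reflect across v@4): 32 holes -> [(0, 0), (0, 3), (0, 4), (0, 7), (2, 0), (2, 3), (2, 4), (2, 7), (5, 0), (5, 3), (5, 4), (5, 7), (7, 0), (7, 3), (7, 4), (7, 7), (8, 0), (8, 3), (8, 4), (8, 7), (10, 0), (10, 3), (10, 4), (10, 7), (13, 0), (13, 3), (13, 4), (13, 7), (15, 0), (15, 3), (15, 4), (15, 7)]
Unfold 5 (reflect across h@16): 64 holes -> [(0, 0), (0, 3), (0, 4), (0, 7), (2, 0), (2, 3), (2, 4), (2, 7), (5, 0), (5, 3), (5, 4), (5, 7), (7, 0), (7, 3), (7, 4), (7, 7), (8, 0), (8, 3), (8, 4), (8, 7), (10, 0), (10, 3), (10, 4), (10, 7), (13, 0), (13, 3), (13, 4), (13, 7), (15, 0), (15, 3), (15, 4), (15, 7), (16, 0), (16, 3), (16, 4), (16, 7), (18, 0), (18, 3), (18, 4), (18, 7), (21, 0), (21, 3), (21, 4), (21, 7), (23, 0), (23, 3), (23, 4), (23, 7), (24, 0), (24, 3), (24, 4), (24, 7), (26, 0), (26, 3), (26, 4), (26, 7), (29, 0), (29, 3), (29, 4), (29, 7), (31, 0), (31, 3), (31, 4), (31, 7)]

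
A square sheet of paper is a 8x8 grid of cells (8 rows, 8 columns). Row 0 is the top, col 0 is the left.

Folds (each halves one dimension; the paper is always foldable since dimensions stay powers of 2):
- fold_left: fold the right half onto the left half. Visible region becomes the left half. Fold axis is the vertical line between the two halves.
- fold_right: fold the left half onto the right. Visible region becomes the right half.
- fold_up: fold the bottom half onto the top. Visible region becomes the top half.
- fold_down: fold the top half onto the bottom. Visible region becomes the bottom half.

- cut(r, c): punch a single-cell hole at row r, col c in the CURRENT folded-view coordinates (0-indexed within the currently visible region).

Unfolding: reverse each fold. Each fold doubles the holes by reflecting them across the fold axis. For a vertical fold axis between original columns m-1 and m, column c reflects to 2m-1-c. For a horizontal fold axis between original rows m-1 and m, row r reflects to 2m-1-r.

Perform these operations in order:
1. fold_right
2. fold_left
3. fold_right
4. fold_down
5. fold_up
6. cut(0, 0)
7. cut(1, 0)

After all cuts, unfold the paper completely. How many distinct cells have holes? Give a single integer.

Answer: 64

Derivation:
Op 1 fold_right: fold axis v@4; visible region now rows[0,8) x cols[4,8) = 8x4
Op 2 fold_left: fold axis v@6; visible region now rows[0,8) x cols[4,6) = 8x2
Op 3 fold_right: fold axis v@5; visible region now rows[0,8) x cols[5,6) = 8x1
Op 4 fold_down: fold axis h@4; visible region now rows[4,8) x cols[5,6) = 4x1
Op 5 fold_up: fold axis h@6; visible region now rows[4,6) x cols[5,6) = 2x1
Op 6 cut(0, 0): punch at orig (4,5); cuts so far [(4, 5)]; region rows[4,6) x cols[5,6) = 2x1
Op 7 cut(1, 0): punch at orig (5,5); cuts so far [(4, 5), (5, 5)]; region rows[4,6) x cols[5,6) = 2x1
Unfold 1 (reflect across h@6): 4 holes -> [(4, 5), (5, 5), (6, 5), (7, 5)]
Unfold 2 (reflect across h@4): 8 holes -> [(0, 5), (1, 5), (2, 5), (3, 5), (4, 5), (5, 5), (6, 5), (7, 5)]
Unfold 3 (reflect across v@5): 16 holes -> [(0, 4), (0, 5), (1, 4), (1, 5), (2, 4), (2, 5), (3, 4), (3, 5), (4, 4), (4, 5), (5, 4), (5, 5), (6, 4), (6, 5), (7, 4), (7, 5)]
Unfold 4 (reflect across v@6): 32 holes -> [(0, 4), (0, 5), (0, 6), (0, 7), (1, 4), (1, 5), (1, 6), (1, 7), (2, 4), (2, 5), (2, 6), (2, 7), (3, 4), (3, 5), (3, 6), (3, 7), (4, 4), (4, 5), (4, 6), (4, 7), (5, 4), (5, 5), (5, 6), (5, 7), (6, 4), (6, 5), (6, 6), (6, 7), (7, 4), (7, 5), (7, 6), (7, 7)]
Unfold 5 (reflect across v@4): 64 holes -> [(0, 0), (0, 1), (0, 2), (0, 3), (0, 4), (0, 5), (0, 6), (0, 7), (1, 0), (1, 1), (1, 2), (1, 3), (1, 4), (1, 5), (1, 6), (1, 7), (2, 0), (2, 1), (2, 2), (2, 3), (2, 4), (2, 5), (2, 6), (2, 7), (3, 0), (3, 1), (3, 2), (3, 3), (3, 4), (3, 5), (3, 6), (3, 7), (4, 0), (4, 1), (4, 2), (4, 3), (4, 4), (4, 5), (4, 6), (4, 7), (5, 0), (5, 1), (5, 2), (5, 3), (5, 4), (5, 5), (5, 6), (5, 7), (6, 0), (6, 1), (6, 2), (6, 3), (6, 4), (6, 5), (6, 6), (6, 7), (7, 0), (7, 1), (7, 2), (7, 3), (7, 4), (7, 5), (7, 6), (7, 7)]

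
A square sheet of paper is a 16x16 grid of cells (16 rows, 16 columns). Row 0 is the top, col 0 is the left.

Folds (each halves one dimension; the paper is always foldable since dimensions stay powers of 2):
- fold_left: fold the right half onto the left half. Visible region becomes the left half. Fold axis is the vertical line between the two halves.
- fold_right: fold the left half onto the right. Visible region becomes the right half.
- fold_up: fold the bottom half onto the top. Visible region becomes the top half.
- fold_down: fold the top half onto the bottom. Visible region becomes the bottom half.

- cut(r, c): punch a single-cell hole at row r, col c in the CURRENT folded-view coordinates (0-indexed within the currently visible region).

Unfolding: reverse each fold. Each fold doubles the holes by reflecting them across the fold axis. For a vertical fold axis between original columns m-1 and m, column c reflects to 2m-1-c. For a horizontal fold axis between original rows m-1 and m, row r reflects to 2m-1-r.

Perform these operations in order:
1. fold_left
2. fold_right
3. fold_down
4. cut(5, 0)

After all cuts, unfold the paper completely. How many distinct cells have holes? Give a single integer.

Answer: 8

Derivation:
Op 1 fold_left: fold axis v@8; visible region now rows[0,16) x cols[0,8) = 16x8
Op 2 fold_right: fold axis v@4; visible region now rows[0,16) x cols[4,8) = 16x4
Op 3 fold_down: fold axis h@8; visible region now rows[8,16) x cols[4,8) = 8x4
Op 4 cut(5, 0): punch at orig (13,4); cuts so far [(13, 4)]; region rows[8,16) x cols[4,8) = 8x4
Unfold 1 (reflect across h@8): 2 holes -> [(2, 4), (13, 4)]
Unfold 2 (reflect across v@4): 4 holes -> [(2, 3), (2, 4), (13, 3), (13, 4)]
Unfold 3 (reflect across v@8): 8 holes -> [(2, 3), (2, 4), (2, 11), (2, 12), (13, 3), (13, 4), (13, 11), (13, 12)]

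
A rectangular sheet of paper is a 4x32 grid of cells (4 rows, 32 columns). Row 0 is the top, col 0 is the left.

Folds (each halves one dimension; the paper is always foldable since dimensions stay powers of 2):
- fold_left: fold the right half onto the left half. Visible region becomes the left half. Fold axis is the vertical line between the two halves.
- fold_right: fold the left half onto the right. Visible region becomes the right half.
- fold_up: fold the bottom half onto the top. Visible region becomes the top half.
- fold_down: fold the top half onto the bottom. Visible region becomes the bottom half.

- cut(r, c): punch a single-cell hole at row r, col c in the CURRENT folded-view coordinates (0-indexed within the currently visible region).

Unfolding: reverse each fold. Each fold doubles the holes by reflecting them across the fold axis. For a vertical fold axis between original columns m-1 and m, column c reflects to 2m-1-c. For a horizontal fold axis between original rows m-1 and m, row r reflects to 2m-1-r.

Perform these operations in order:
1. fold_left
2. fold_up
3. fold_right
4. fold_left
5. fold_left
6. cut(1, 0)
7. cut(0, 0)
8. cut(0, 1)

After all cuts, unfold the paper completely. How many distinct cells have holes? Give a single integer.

Answer: 96

Derivation:
Op 1 fold_left: fold axis v@16; visible region now rows[0,4) x cols[0,16) = 4x16
Op 2 fold_up: fold axis h@2; visible region now rows[0,2) x cols[0,16) = 2x16
Op 3 fold_right: fold axis v@8; visible region now rows[0,2) x cols[8,16) = 2x8
Op 4 fold_left: fold axis v@12; visible region now rows[0,2) x cols[8,12) = 2x4
Op 5 fold_left: fold axis v@10; visible region now rows[0,2) x cols[8,10) = 2x2
Op 6 cut(1, 0): punch at orig (1,8); cuts so far [(1, 8)]; region rows[0,2) x cols[8,10) = 2x2
Op 7 cut(0, 0): punch at orig (0,8); cuts so far [(0, 8), (1, 8)]; region rows[0,2) x cols[8,10) = 2x2
Op 8 cut(0, 1): punch at orig (0,9); cuts so far [(0, 8), (0, 9), (1, 8)]; region rows[0,2) x cols[8,10) = 2x2
Unfold 1 (reflect across v@10): 6 holes -> [(0, 8), (0, 9), (0, 10), (0, 11), (1, 8), (1, 11)]
Unfold 2 (reflect across v@12): 12 holes -> [(0, 8), (0, 9), (0, 10), (0, 11), (0, 12), (0, 13), (0, 14), (0, 15), (1, 8), (1, 11), (1, 12), (1, 15)]
Unfold 3 (reflect across v@8): 24 holes -> [(0, 0), (0, 1), (0, 2), (0, 3), (0, 4), (0, 5), (0, 6), (0, 7), (0, 8), (0, 9), (0, 10), (0, 11), (0, 12), (0, 13), (0, 14), (0, 15), (1, 0), (1, 3), (1, 4), (1, 7), (1, 8), (1, 11), (1, 12), (1, 15)]
Unfold 4 (reflect across h@2): 48 holes -> [(0, 0), (0, 1), (0, 2), (0, 3), (0, 4), (0, 5), (0, 6), (0, 7), (0, 8), (0, 9), (0, 10), (0, 11), (0, 12), (0, 13), (0, 14), (0, 15), (1, 0), (1, 3), (1, 4), (1, 7), (1, 8), (1, 11), (1, 12), (1, 15), (2, 0), (2, 3), (2, 4), (2, 7), (2, 8), (2, 11), (2, 12), (2, 15), (3, 0), (3, 1), (3, 2), (3, 3), (3, 4), (3, 5), (3, 6), (3, 7), (3, 8), (3, 9), (3, 10), (3, 11), (3, 12), (3, 13), (3, 14), (3, 15)]
Unfold 5 (reflect across v@16): 96 holes -> [(0, 0), (0, 1), (0, 2), (0, 3), (0, 4), (0, 5), (0, 6), (0, 7), (0, 8), (0, 9), (0, 10), (0, 11), (0, 12), (0, 13), (0, 14), (0, 15), (0, 16), (0, 17), (0, 18), (0, 19), (0, 20), (0, 21), (0, 22), (0, 23), (0, 24), (0, 25), (0, 26), (0, 27), (0, 28), (0, 29), (0, 30), (0, 31), (1, 0), (1, 3), (1, 4), (1, 7), (1, 8), (1, 11), (1, 12), (1, 15), (1, 16), (1, 19), (1, 20), (1, 23), (1, 24), (1, 27), (1, 28), (1, 31), (2, 0), (2, 3), (2, 4), (2, 7), (2, 8), (2, 11), (2, 12), (2, 15), (2, 16), (2, 19), (2, 20), (2, 23), (2, 24), (2, 27), (2, 28), (2, 31), (3, 0), (3, 1), (3, 2), (3, 3), (3, 4), (3, 5), (3, 6), (3, 7), (3, 8), (3, 9), (3, 10), (3, 11), (3, 12), (3, 13), (3, 14), (3, 15), (3, 16), (3, 17), (3, 18), (3, 19), (3, 20), (3, 21), (3, 22), (3, 23), (3, 24), (3, 25), (3, 26), (3, 27), (3, 28), (3, 29), (3, 30), (3, 31)]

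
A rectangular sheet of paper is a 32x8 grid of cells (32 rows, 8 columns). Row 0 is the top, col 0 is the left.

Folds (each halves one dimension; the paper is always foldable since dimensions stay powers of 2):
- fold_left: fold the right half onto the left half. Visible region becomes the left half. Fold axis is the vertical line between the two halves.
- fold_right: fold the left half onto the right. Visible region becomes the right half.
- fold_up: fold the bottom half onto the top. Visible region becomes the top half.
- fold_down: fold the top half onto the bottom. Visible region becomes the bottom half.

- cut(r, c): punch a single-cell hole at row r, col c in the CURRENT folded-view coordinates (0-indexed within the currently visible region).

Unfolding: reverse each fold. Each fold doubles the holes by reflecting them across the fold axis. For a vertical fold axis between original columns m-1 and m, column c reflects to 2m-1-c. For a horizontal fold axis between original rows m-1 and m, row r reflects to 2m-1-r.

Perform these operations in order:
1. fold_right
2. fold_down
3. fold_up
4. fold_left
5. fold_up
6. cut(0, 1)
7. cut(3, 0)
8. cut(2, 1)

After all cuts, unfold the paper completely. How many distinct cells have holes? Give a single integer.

Answer: 96

Derivation:
Op 1 fold_right: fold axis v@4; visible region now rows[0,32) x cols[4,8) = 32x4
Op 2 fold_down: fold axis h@16; visible region now rows[16,32) x cols[4,8) = 16x4
Op 3 fold_up: fold axis h@24; visible region now rows[16,24) x cols[4,8) = 8x4
Op 4 fold_left: fold axis v@6; visible region now rows[16,24) x cols[4,6) = 8x2
Op 5 fold_up: fold axis h@20; visible region now rows[16,20) x cols[4,6) = 4x2
Op 6 cut(0, 1): punch at orig (16,5); cuts so far [(16, 5)]; region rows[16,20) x cols[4,6) = 4x2
Op 7 cut(3, 0): punch at orig (19,4); cuts so far [(16, 5), (19, 4)]; region rows[16,20) x cols[4,6) = 4x2
Op 8 cut(2, 1): punch at orig (18,5); cuts so far [(16, 5), (18, 5), (19, 4)]; region rows[16,20) x cols[4,6) = 4x2
Unfold 1 (reflect across h@20): 6 holes -> [(16, 5), (18, 5), (19, 4), (20, 4), (21, 5), (23, 5)]
Unfold 2 (reflect across v@6): 12 holes -> [(16, 5), (16, 6), (18, 5), (18, 6), (19, 4), (19, 7), (20, 4), (20, 7), (21, 5), (21, 6), (23, 5), (23, 6)]
Unfold 3 (reflect across h@24): 24 holes -> [(16, 5), (16, 6), (18, 5), (18, 6), (19, 4), (19, 7), (20, 4), (20, 7), (21, 5), (21, 6), (23, 5), (23, 6), (24, 5), (24, 6), (26, 5), (26, 6), (27, 4), (27, 7), (28, 4), (28, 7), (29, 5), (29, 6), (31, 5), (31, 6)]
Unfold 4 (reflect across h@16): 48 holes -> [(0, 5), (0, 6), (2, 5), (2, 6), (3, 4), (3, 7), (4, 4), (4, 7), (5, 5), (5, 6), (7, 5), (7, 6), (8, 5), (8, 6), (10, 5), (10, 6), (11, 4), (11, 7), (12, 4), (12, 7), (13, 5), (13, 6), (15, 5), (15, 6), (16, 5), (16, 6), (18, 5), (18, 6), (19, 4), (19, 7), (20, 4), (20, 7), (21, 5), (21, 6), (23, 5), (23, 6), (24, 5), (24, 6), (26, 5), (26, 6), (27, 4), (27, 7), (28, 4), (28, 7), (29, 5), (29, 6), (31, 5), (31, 6)]
Unfold 5 (reflect across v@4): 96 holes -> [(0, 1), (0, 2), (0, 5), (0, 6), (2, 1), (2, 2), (2, 5), (2, 6), (3, 0), (3, 3), (3, 4), (3, 7), (4, 0), (4, 3), (4, 4), (4, 7), (5, 1), (5, 2), (5, 5), (5, 6), (7, 1), (7, 2), (7, 5), (7, 6), (8, 1), (8, 2), (8, 5), (8, 6), (10, 1), (10, 2), (10, 5), (10, 6), (11, 0), (11, 3), (11, 4), (11, 7), (12, 0), (12, 3), (12, 4), (12, 7), (13, 1), (13, 2), (13, 5), (13, 6), (15, 1), (15, 2), (15, 5), (15, 6), (16, 1), (16, 2), (16, 5), (16, 6), (18, 1), (18, 2), (18, 5), (18, 6), (19, 0), (19, 3), (19, 4), (19, 7), (20, 0), (20, 3), (20, 4), (20, 7), (21, 1), (21, 2), (21, 5), (21, 6), (23, 1), (23, 2), (23, 5), (23, 6), (24, 1), (24, 2), (24, 5), (24, 6), (26, 1), (26, 2), (26, 5), (26, 6), (27, 0), (27, 3), (27, 4), (27, 7), (28, 0), (28, 3), (28, 4), (28, 7), (29, 1), (29, 2), (29, 5), (29, 6), (31, 1), (31, 2), (31, 5), (31, 6)]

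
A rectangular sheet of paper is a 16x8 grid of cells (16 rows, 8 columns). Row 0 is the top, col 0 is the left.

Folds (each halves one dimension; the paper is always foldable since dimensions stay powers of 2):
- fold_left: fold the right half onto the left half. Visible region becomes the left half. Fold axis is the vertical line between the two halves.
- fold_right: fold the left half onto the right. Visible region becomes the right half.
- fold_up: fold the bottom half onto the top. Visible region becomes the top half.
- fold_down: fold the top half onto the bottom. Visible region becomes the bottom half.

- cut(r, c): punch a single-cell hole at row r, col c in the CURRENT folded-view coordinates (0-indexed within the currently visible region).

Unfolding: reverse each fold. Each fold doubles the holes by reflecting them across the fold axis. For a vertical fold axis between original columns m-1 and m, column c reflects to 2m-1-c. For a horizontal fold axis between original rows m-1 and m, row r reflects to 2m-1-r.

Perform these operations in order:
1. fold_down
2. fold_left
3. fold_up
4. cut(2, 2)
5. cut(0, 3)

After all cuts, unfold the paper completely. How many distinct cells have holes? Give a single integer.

Op 1 fold_down: fold axis h@8; visible region now rows[8,16) x cols[0,8) = 8x8
Op 2 fold_left: fold axis v@4; visible region now rows[8,16) x cols[0,4) = 8x4
Op 3 fold_up: fold axis h@12; visible region now rows[8,12) x cols[0,4) = 4x4
Op 4 cut(2, 2): punch at orig (10,2); cuts so far [(10, 2)]; region rows[8,12) x cols[0,4) = 4x4
Op 5 cut(0, 3): punch at orig (8,3); cuts so far [(8, 3), (10, 2)]; region rows[8,12) x cols[0,4) = 4x4
Unfold 1 (reflect across h@12): 4 holes -> [(8, 3), (10, 2), (13, 2), (15, 3)]
Unfold 2 (reflect across v@4): 8 holes -> [(8, 3), (8, 4), (10, 2), (10, 5), (13, 2), (13, 5), (15, 3), (15, 4)]
Unfold 3 (reflect across h@8): 16 holes -> [(0, 3), (0, 4), (2, 2), (2, 5), (5, 2), (5, 5), (7, 3), (7, 4), (8, 3), (8, 4), (10, 2), (10, 5), (13, 2), (13, 5), (15, 3), (15, 4)]

Answer: 16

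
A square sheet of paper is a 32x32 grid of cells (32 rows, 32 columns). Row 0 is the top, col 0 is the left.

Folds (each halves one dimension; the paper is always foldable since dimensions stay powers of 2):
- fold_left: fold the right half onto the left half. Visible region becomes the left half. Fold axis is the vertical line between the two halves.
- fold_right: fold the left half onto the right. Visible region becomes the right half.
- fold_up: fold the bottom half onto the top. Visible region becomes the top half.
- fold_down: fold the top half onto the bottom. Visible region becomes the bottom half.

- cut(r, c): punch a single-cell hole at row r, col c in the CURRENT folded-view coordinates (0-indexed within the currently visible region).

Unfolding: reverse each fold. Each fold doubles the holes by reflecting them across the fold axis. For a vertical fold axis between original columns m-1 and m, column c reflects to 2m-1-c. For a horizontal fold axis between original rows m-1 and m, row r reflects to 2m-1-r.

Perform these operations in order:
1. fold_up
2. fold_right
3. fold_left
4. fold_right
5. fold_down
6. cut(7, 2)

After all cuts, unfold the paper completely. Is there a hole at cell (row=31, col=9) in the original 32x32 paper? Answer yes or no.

Op 1 fold_up: fold axis h@16; visible region now rows[0,16) x cols[0,32) = 16x32
Op 2 fold_right: fold axis v@16; visible region now rows[0,16) x cols[16,32) = 16x16
Op 3 fold_left: fold axis v@24; visible region now rows[0,16) x cols[16,24) = 16x8
Op 4 fold_right: fold axis v@20; visible region now rows[0,16) x cols[20,24) = 16x4
Op 5 fold_down: fold axis h@8; visible region now rows[8,16) x cols[20,24) = 8x4
Op 6 cut(7, 2): punch at orig (15,22); cuts so far [(15, 22)]; region rows[8,16) x cols[20,24) = 8x4
Unfold 1 (reflect across h@8): 2 holes -> [(0, 22), (15, 22)]
Unfold 2 (reflect across v@20): 4 holes -> [(0, 17), (0, 22), (15, 17), (15, 22)]
Unfold 3 (reflect across v@24): 8 holes -> [(0, 17), (0, 22), (0, 25), (0, 30), (15, 17), (15, 22), (15, 25), (15, 30)]
Unfold 4 (reflect across v@16): 16 holes -> [(0, 1), (0, 6), (0, 9), (0, 14), (0, 17), (0, 22), (0, 25), (0, 30), (15, 1), (15, 6), (15, 9), (15, 14), (15, 17), (15, 22), (15, 25), (15, 30)]
Unfold 5 (reflect across h@16): 32 holes -> [(0, 1), (0, 6), (0, 9), (0, 14), (0, 17), (0, 22), (0, 25), (0, 30), (15, 1), (15, 6), (15, 9), (15, 14), (15, 17), (15, 22), (15, 25), (15, 30), (16, 1), (16, 6), (16, 9), (16, 14), (16, 17), (16, 22), (16, 25), (16, 30), (31, 1), (31, 6), (31, 9), (31, 14), (31, 17), (31, 22), (31, 25), (31, 30)]
Holes: [(0, 1), (0, 6), (0, 9), (0, 14), (0, 17), (0, 22), (0, 25), (0, 30), (15, 1), (15, 6), (15, 9), (15, 14), (15, 17), (15, 22), (15, 25), (15, 30), (16, 1), (16, 6), (16, 9), (16, 14), (16, 17), (16, 22), (16, 25), (16, 30), (31, 1), (31, 6), (31, 9), (31, 14), (31, 17), (31, 22), (31, 25), (31, 30)]

Answer: yes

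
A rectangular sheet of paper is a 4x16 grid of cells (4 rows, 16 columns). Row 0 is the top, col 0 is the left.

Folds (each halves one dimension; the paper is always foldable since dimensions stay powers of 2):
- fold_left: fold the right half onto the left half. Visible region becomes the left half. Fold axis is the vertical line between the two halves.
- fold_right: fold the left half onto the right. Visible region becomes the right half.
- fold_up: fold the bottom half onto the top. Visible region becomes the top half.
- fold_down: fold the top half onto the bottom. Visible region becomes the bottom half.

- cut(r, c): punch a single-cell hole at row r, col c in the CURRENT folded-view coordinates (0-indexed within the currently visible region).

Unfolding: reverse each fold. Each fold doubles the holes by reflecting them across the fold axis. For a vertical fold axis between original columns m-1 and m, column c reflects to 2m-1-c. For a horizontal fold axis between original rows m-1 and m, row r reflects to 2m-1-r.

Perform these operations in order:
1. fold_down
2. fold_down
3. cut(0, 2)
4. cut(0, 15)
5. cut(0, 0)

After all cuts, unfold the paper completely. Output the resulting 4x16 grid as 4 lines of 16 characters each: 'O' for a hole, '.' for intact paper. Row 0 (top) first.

Answer: O.O............O
O.O............O
O.O............O
O.O............O

Derivation:
Op 1 fold_down: fold axis h@2; visible region now rows[2,4) x cols[0,16) = 2x16
Op 2 fold_down: fold axis h@3; visible region now rows[3,4) x cols[0,16) = 1x16
Op 3 cut(0, 2): punch at orig (3,2); cuts so far [(3, 2)]; region rows[3,4) x cols[0,16) = 1x16
Op 4 cut(0, 15): punch at orig (3,15); cuts so far [(3, 2), (3, 15)]; region rows[3,4) x cols[0,16) = 1x16
Op 5 cut(0, 0): punch at orig (3,0); cuts so far [(3, 0), (3, 2), (3, 15)]; region rows[3,4) x cols[0,16) = 1x16
Unfold 1 (reflect across h@3): 6 holes -> [(2, 0), (2, 2), (2, 15), (3, 0), (3, 2), (3, 15)]
Unfold 2 (reflect across h@2): 12 holes -> [(0, 0), (0, 2), (0, 15), (1, 0), (1, 2), (1, 15), (2, 0), (2, 2), (2, 15), (3, 0), (3, 2), (3, 15)]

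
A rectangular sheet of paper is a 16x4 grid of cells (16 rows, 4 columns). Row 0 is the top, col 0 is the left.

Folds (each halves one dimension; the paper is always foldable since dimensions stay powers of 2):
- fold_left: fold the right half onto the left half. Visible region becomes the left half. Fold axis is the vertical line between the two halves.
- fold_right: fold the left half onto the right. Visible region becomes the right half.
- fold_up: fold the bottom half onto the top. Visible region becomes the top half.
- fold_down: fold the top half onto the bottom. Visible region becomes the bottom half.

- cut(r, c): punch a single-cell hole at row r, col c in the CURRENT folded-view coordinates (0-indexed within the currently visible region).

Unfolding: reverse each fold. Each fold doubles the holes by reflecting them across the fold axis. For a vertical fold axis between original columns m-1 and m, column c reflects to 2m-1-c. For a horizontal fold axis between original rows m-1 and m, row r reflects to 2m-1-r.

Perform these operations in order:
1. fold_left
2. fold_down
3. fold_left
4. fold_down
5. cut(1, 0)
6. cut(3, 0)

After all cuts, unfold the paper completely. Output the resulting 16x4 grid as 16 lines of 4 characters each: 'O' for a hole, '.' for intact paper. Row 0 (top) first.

Answer: OOOO
....
OOOO
....
....
OOOO
....
OOOO
OOOO
....
OOOO
....
....
OOOO
....
OOOO

Derivation:
Op 1 fold_left: fold axis v@2; visible region now rows[0,16) x cols[0,2) = 16x2
Op 2 fold_down: fold axis h@8; visible region now rows[8,16) x cols[0,2) = 8x2
Op 3 fold_left: fold axis v@1; visible region now rows[8,16) x cols[0,1) = 8x1
Op 4 fold_down: fold axis h@12; visible region now rows[12,16) x cols[0,1) = 4x1
Op 5 cut(1, 0): punch at orig (13,0); cuts so far [(13, 0)]; region rows[12,16) x cols[0,1) = 4x1
Op 6 cut(3, 0): punch at orig (15,0); cuts so far [(13, 0), (15, 0)]; region rows[12,16) x cols[0,1) = 4x1
Unfold 1 (reflect across h@12): 4 holes -> [(8, 0), (10, 0), (13, 0), (15, 0)]
Unfold 2 (reflect across v@1): 8 holes -> [(8, 0), (8, 1), (10, 0), (10, 1), (13, 0), (13, 1), (15, 0), (15, 1)]
Unfold 3 (reflect across h@8): 16 holes -> [(0, 0), (0, 1), (2, 0), (2, 1), (5, 0), (5, 1), (7, 0), (7, 1), (8, 0), (8, 1), (10, 0), (10, 1), (13, 0), (13, 1), (15, 0), (15, 1)]
Unfold 4 (reflect across v@2): 32 holes -> [(0, 0), (0, 1), (0, 2), (0, 3), (2, 0), (2, 1), (2, 2), (2, 3), (5, 0), (5, 1), (5, 2), (5, 3), (7, 0), (7, 1), (7, 2), (7, 3), (8, 0), (8, 1), (8, 2), (8, 3), (10, 0), (10, 1), (10, 2), (10, 3), (13, 0), (13, 1), (13, 2), (13, 3), (15, 0), (15, 1), (15, 2), (15, 3)]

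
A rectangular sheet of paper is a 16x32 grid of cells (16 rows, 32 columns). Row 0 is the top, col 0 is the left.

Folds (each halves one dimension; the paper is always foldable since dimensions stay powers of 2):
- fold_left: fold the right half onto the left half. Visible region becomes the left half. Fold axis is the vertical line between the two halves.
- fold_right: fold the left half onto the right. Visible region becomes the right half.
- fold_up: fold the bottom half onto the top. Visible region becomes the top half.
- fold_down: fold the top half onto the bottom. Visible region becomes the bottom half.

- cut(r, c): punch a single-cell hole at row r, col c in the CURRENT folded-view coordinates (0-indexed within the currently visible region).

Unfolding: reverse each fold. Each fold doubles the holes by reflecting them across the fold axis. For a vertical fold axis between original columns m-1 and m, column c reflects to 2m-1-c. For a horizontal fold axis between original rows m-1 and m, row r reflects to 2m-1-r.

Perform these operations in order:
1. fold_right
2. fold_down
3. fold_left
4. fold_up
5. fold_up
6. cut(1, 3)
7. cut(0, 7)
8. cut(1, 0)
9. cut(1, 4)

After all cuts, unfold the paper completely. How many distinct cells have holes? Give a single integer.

Answer: 128

Derivation:
Op 1 fold_right: fold axis v@16; visible region now rows[0,16) x cols[16,32) = 16x16
Op 2 fold_down: fold axis h@8; visible region now rows[8,16) x cols[16,32) = 8x16
Op 3 fold_left: fold axis v@24; visible region now rows[8,16) x cols[16,24) = 8x8
Op 4 fold_up: fold axis h@12; visible region now rows[8,12) x cols[16,24) = 4x8
Op 5 fold_up: fold axis h@10; visible region now rows[8,10) x cols[16,24) = 2x8
Op 6 cut(1, 3): punch at orig (9,19); cuts so far [(9, 19)]; region rows[8,10) x cols[16,24) = 2x8
Op 7 cut(0, 7): punch at orig (8,23); cuts so far [(8, 23), (9, 19)]; region rows[8,10) x cols[16,24) = 2x8
Op 8 cut(1, 0): punch at orig (9,16); cuts so far [(8, 23), (9, 16), (9, 19)]; region rows[8,10) x cols[16,24) = 2x8
Op 9 cut(1, 4): punch at orig (9,20); cuts so far [(8, 23), (9, 16), (9, 19), (9, 20)]; region rows[8,10) x cols[16,24) = 2x8
Unfold 1 (reflect across h@10): 8 holes -> [(8, 23), (9, 16), (9, 19), (9, 20), (10, 16), (10, 19), (10, 20), (11, 23)]
Unfold 2 (reflect across h@12): 16 holes -> [(8, 23), (9, 16), (9, 19), (9, 20), (10, 16), (10, 19), (10, 20), (11, 23), (12, 23), (13, 16), (13, 19), (13, 20), (14, 16), (14, 19), (14, 20), (15, 23)]
Unfold 3 (reflect across v@24): 32 holes -> [(8, 23), (8, 24), (9, 16), (9, 19), (9, 20), (9, 27), (9, 28), (9, 31), (10, 16), (10, 19), (10, 20), (10, 27), (10, 28), (10, 31), (11, 23), (11, 24), (12, 23), (12, 24), (13, 16), (13, 19), (13, 20), (13, 27), (13, 28), (13, 31), (14, 16), (14, 19), (14, 20), (14, 27), (14, 28), (14, 31), (15, 23), (15, 24)]
Unfold 4 (reflect across h@8): 64 holes -> [(0, 23), (0, 24), (1, 16), (1, 19), (1, 20), (1, 27), (1, 28), (1, 31), (2, 16), (2, 19), (2, 20), (2, 27), (2, 28), (2, 31), (3, 23), (3, 24), (4, 23), (4, 24), (5, 16), (5, 19), (5, 20), (5, 27), (5, 28), (5, 31), (6, 16), (6, 19), (6, 20), (6, 27), (6, 28), (6, 31), (7, 23), (7, 24), (8, 23), (8, 24), (9, 16), (9, 19), (9, 20), (9, 27), (9, 28), (9, 31), (10, 16), (10, 19), (10, 20), (10, 27), (10, 28), (10, 31), (11, 23), (11, 24), (12, 23), (12, 24), (13, 16), (13, 19), (13, 20), (13, 27), (13, 28), (13, 31), (14, 16), (14, 19), (14, 20), (14, 27), (14, 28), (14, 31), (15, 23), (15, 24)]
Unfold 5 (reflect across v@16): 128 holes -> [(0, 7), (0, 8), (0, 23), (0, 24), (1, 0), (1, 3), (1, 4), (1, 11), (1, 12), (1, 15), (1, 16), (1, 19), (1, 20), (1, 27), (1, 28), (1, 31), (2, 0), (2, 3), (2, 4), (2, 11), (2, 12), (2, 15), (2, 16), (2, 19), (2, 20), (2, 27), (2, 28), (2, 31), (3, 7), (3, 8), (3, 23), (3, 24), (4, 7), (4, 8), (4, 23), (4, 24), (5, 0), (5, 3), (5, 4), (5, 11), (5, 12), (5, 15), (5, 16), (5, 19), (5, 20), (5, 27), (5, 28), (5, 31), (6, 0), (6, 3), (6, 4), (6, 11), (6, 12), (6, 15), (6, 16), (6, 19), (6, 20), (6, 27), (6, 28), (6, 31), (7, 7), (7, 8), (7, 23), (7, 24), (8, 7), (8, 8), (8, 23), (8, 24), (9, 0), (9, 3), (9, 4), (9, 11), (9, 12), (9, 15), (9, 16), (9, 19), (9, 20), (9, 27), (9, 28), (9, 31), (10, 0), (10, 3), (10, 4), (10, 11), (10, 12), (10, 15), (10, 16), (10, 19), (10, 20), (10, 27), (10, 28), (10, 31), (11, 7), (11, 8), (11, 23), (11, 24), (12, 7), (12, 8), (12, 23), (12, 24), (13, 0), (13, 3), (13, 4), (13, 11), (13, 12), (13, 15), (13, 16), (13, 19), (13, 20), (13, 27), (13, 28), (13, 31), (14, 0), (14, 3), (14, 4), (14, 11), (14, 12), (14, 15), (14, 16), (14, 19), (14, 20), (14, 27), (14, 28), (14, 31), (15, 7), (15, 8), (15, 23), (15, 24)]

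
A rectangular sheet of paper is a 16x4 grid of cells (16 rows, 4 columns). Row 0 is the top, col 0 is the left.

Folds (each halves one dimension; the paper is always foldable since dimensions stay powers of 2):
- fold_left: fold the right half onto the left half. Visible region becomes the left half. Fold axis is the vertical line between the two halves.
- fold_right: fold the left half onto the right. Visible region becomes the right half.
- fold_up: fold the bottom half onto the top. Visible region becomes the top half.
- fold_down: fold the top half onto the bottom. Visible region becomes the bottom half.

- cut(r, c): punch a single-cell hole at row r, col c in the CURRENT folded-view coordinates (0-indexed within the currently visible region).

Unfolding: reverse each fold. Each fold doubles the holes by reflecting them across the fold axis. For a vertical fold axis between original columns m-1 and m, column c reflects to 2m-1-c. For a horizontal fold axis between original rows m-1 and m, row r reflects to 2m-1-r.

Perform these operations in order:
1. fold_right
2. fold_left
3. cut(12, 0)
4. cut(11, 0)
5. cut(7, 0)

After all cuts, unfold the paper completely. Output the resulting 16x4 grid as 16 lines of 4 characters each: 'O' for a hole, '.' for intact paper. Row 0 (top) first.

Op 1 fold_right: fold axis v@2; visible region now rows[0,16) x cols[2,4) = 16x2
Op 2 fold_left: fold axis v@3; visible region now rows[0,16) x cols[2,3) = 16x1
Op 3 cut(12, 0): punch at orig (12,2); cuts so far [(12, 2)]; region rows[0,16) x cols[2,3) = 16x1
Op 4 cut(11, 0): punch at orig (11,2); cuts so far [(11, 2), (12, 2)]; region rows[0,16) x cols[2,3) = 16x1
Op 5 cut(7, 0): punch at orig (7,2); cuts so far [(7, 2), (11, 2), (12, 2)]; region rows[0,16) x cols[2,3) = 16x1
Unfold 1 (reflect across v@3): 6 holes -> [(7, 2), (7, 3), (11, 2), (11, 3), (12, 2), (12, 3)]
Unfold 2 (reflect across v@2): 12 holes -> [(7, 0), (7, 1), (7, 2), (7, 3), (11, 0), (11, 1), (11, 2), (11, 3), (12, 0), (12, 1), (12, 2), (12, 3)]

Answer: ....
....
....
....
....
....
....
OOOO
....
....
....
OOOO
OOOO
....
....
....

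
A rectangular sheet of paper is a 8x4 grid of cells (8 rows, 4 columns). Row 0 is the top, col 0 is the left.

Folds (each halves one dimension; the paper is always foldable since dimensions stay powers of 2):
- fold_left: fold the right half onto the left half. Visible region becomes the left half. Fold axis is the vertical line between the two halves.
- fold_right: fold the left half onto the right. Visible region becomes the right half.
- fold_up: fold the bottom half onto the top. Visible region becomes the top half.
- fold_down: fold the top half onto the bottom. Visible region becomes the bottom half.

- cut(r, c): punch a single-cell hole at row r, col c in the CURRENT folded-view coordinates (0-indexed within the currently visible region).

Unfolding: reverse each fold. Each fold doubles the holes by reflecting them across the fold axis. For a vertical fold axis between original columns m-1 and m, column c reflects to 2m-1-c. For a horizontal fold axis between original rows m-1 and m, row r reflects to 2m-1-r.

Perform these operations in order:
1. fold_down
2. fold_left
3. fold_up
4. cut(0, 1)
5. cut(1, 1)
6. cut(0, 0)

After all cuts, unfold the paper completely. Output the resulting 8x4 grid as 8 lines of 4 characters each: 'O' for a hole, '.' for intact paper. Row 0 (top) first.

Answer: OOOO
.OO.
.OO.
OOOO
OOOO
.OO.
.OO.
OOOO

Derivation:
Op 1 fold_down: fold axis h@4; visible region now rows[4,8) x cols[0,4) = 4x4
Op 2 fold_left: fold axis v@2; visible region now rows[4,8) x cols[0,2) = 4x2
Op 3 fold_up: fold axis h@6; visible region now rows[4,6) x cols[0,2) = 2x2
Op 4 cut(0, 1): punch at orig (4,1); cuts so far [(4, 1)]; region rows[4,6) x cols[0,2) = 2x2
Op 5 cut(1, 1): punch at orig (5,1); cuts so far [(4, 1), (5, 1)]; region rows[4,6) x cols[0,2) = 2x2
Op 6 cut(0, 0): punch at orig (4,0); cuts so far [(4, 0), (4, 1), (5, 1)]; region rows[4,6) x cols[0,2) = 2x2
Unfold 1 (reflect across h@6): 6 holes -> [(4, 0), (4, 1), (5, 1), (6, 1), (7, 0), (7, 1)]
Unfold 2 (reflect across v@2): 12 holes -> [(4, 0), (4, 1), (4, 2), (4, 3), (5, 1), (5, 2), (6, 1), (6, 2), (7, 0), (7, 1), (7, 2), (7, 3)]
Unfold 3 (reflect across h@4): 24 holes -> [(0, 0), (0, 1), (0, 2), (0, 3), (1, 1), (1, 2), (2, 1), (2, 2), (3, 0), (3, 1), (3, 2), (3, 3), (4, 0), (4, 1), (4, 2), (4, 3), (5, 1), (5, 2), (6, 1), (6, 2), (7, 0), (7, 1), (7, 2), (7, 3)]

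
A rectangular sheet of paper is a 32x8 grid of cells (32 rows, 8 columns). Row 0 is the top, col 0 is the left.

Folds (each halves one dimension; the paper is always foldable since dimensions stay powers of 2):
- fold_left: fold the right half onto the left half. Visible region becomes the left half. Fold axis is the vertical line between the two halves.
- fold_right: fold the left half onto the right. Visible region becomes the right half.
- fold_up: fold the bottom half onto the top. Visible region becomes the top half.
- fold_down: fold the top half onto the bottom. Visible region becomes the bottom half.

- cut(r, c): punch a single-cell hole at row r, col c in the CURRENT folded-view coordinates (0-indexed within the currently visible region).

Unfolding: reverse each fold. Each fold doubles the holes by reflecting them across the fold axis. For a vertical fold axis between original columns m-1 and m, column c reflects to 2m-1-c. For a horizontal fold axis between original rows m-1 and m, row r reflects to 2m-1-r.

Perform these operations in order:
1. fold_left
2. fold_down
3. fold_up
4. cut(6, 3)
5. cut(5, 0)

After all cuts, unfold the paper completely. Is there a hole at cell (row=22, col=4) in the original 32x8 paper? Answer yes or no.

Op 1 fold_left: fold axis v@4; visible region now rows[0,32) x cols[0,4) = 32x4
Op 2 fold_down: fold axis h@16; visible region now rows[16,32) x cols[0,4) = 16x4
Op 3 fold_up: fold axis h@24; visible region now rows[16,24) x cols[0,4) = 8x4
Op 4 cut(6, 3): punch at orig (22,3); cuts so far [(22, 3)]; region rows[16,24) x cols[0,4) = 8x4
Op 5 cut(5, 0): punch at orig (21,0); cuts so far [(21, 0), (22, 3)]; region rows[16,24) x cols[0,4) = 8x4
Unfold 1 (reflect across h@24): 4 holes -> [(21, 0), (22, 3), (25, 3), (26, 0)]
Unfold 2 (reflect across h@16): 8 holes -> [(5, 0), (6, 3), (9, 3), (10, 0), (21, 0), (22, 3), (25, 3), (26, 0)]
Unfold 3 (reflect across v@4): 16 holes -> [(5, 0), (5, 7), (6, 3), (6, 4), (9, 3), (9, 4), (10, 0), (10, 7), (21, 0), (21, 7), (22, 3), (22, 4), (25, 3), (25, 4), (26, 0), (26, 7)]
Holes: [(5, 0), (5, 7), (6, 3), (6, 4), (9, 3), (9, 4), (10, 0), (10, 7), (21, 0), (21, 7), (22, 3), (22, 4), (25, 3), (25, 4), (26, 0), (26, 7)]

Answer: yes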